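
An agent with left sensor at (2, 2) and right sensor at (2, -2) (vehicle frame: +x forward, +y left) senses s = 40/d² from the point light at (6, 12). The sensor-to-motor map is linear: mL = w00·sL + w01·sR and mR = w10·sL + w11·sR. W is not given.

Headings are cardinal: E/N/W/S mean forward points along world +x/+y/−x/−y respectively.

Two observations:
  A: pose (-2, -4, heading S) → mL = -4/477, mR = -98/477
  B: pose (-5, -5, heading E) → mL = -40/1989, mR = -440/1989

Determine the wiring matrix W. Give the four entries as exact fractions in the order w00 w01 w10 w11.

obs A: pose=(-2,-4,S) → sL=1/9, sR=5/53, mL=-4/477, mR=-98/477
obs B: pose=(-5,-5,E) → sL=20/153, sR=20/221, mL=-40/1989, mR=-440/1989
sensor matrix S = [[1/9, 5/53], [20/153, 20/221]]; det S = -80/35139
solve [mL_A; mL_B] = S·[w00; w01] and [mR_A; mR_B] = S·[w10; w11]:
  w00 = -1/2, w01 = 1/2, w10 = -1, w11 = -1

-1/2 1/2 -1 -1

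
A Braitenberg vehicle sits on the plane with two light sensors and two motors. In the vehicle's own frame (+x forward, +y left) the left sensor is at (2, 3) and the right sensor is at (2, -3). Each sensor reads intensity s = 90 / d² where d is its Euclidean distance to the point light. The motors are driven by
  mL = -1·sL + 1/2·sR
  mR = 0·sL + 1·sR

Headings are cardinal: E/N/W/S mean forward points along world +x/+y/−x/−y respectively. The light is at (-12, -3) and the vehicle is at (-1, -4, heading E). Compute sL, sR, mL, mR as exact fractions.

90/173 18/37 -1773/6401 18/37

left sensor world pos  = (1, -1); dL² = 173
right sensor world pos = (1, -7); dR² = 185
sL = 90/173 = 90/173
sR = 90/185 = 18/37
mL = -1·sL + 1/2·sR = -1773/6401
mR = 0·sL + 1·sR = 18/37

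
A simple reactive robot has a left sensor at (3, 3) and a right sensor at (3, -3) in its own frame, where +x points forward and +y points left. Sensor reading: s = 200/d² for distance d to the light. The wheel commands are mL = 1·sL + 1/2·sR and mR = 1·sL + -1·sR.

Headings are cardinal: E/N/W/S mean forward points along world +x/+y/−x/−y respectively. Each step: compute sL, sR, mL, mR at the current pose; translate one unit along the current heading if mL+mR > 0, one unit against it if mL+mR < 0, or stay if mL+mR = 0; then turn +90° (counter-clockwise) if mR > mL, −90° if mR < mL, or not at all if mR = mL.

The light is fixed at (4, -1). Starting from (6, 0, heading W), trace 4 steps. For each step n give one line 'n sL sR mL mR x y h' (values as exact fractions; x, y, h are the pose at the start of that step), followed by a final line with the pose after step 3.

0 40 200/17 780/17 480/17 6 0 W
1 10 25/4 105/8 15/4 5 0 N
2 200/41 200/17 7500/697 -4800/697 5 1 E
3 100/13 100 750/13 -1200/13 6 1 S
final 6 2 W

n=0: pose=(6,0,W); sL=40, sR=200/17; mL=780/17, mR=480/17; mL+mR=1260/17 → advance +1; mR−mL=-300/17 → turn -1·90°
n=1: pose=(5,0,N); sL=10, sR=25/4; mL=105/8, mR=15/4; mL+mR=135/8 → advance +1; mR−mL=-75/8 → turn -1·90°
n=2: pose=(5,1,E); sL=200/41, sR=200/17; mL=7500/697, mR=-4800/697; mL+mR=2700/697 → advance +1; mR−mL=-300/17 → turn -1·90°
n=3: pose=(6,1,S); sL=100/13, sR=100; mL=750/13, mR=-1200/13; mL+mR=-450/13 → advance -1; mR−mL=-150 → turn -1·90°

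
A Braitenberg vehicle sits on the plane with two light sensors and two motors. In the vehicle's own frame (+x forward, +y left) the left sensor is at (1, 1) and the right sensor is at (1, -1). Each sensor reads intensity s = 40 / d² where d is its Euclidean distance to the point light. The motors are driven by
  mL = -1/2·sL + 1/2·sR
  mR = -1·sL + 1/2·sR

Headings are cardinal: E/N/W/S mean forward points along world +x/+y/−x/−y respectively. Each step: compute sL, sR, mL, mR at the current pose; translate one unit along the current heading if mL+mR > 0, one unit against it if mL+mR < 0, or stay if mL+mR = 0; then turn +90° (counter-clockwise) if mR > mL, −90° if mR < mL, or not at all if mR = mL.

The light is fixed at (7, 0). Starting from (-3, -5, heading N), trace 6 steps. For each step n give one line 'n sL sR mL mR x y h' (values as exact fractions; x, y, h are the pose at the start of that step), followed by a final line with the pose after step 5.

0 40/137 40/97 800/13289 -1140/13289 -3 -5 N
1 20/53 4/13 -24/689 -154/689 -3 -6 E
2 40/149 40/193 -880/28757 -4740/28757 -4 -6 S
3 2/9 1/4 1/72 -7/72 -4 -5 W
4 40/137 40/97 800/13289 -1140/13289 -3 -5 N
5 20/53 4/13 -24/689 -154/689 -3 -6 E
final -4 -6 S

n=0: pose=(-3,-5,N); sL=40/137, sR=40/97; mL=800/13289, mR=-1140/13289; mL+mR=-340/13289 → advance -1; mR−mL=-20/137 → turn -1·90°
n=1: pose=(-3,-6,E); sL=20/53, sR=4/13; mL=-24/689, mR=-154/689; mL+mR=-178/689 → advance -1; mR−mL=-10/53 → turn -1·90°
n=2: pose=(-4,-6,S); sL=40/149, sR=40/193; mL=-880/28757, mR=-4740/28757; mL+mR=-5620/28757 → advance -1; mR−mL=-20/149 → turn -1·90°
n=3: pose=(-4,-5,W); sL=2/9, sR=1/4; mL=1/72, mR=-7/72; mL+mR=-1/12 → advance -1; mR−mL=-1/9 → turn -1·90°
n=4: pose=(-3,-5,N); sL=40/137, sR=40/97; mL=800/13289, mR=-1140/13289; mL+mR=-340/13289 → advance -1; mR−mL=-20/137 → turn -1·90°
n=5: pose=(-3,-6,E); sL=20/53, sR=4/13; mL=-24/689, mR=-154/689; mL+mR=-178/689 → advance -1; mR−mL=-10/53 → turn -1·90°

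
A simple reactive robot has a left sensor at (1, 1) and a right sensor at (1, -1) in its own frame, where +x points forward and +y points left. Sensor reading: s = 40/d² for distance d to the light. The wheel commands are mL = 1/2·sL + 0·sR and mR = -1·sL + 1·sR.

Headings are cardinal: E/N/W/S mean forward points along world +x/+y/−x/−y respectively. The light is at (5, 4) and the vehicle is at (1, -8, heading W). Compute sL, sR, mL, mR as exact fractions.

20/97 20/73 10/97 480/7081

left sensor world pos  = (0, -9); dL² = 194
right sensor world pos = (0, -7); dR² = 146
sL = 40/194 = 20/97
sR = 40/146 = 20/73
mL = 1/2·sL + 0·sR = 10/97
mR = -1·sL + 1·sR = 480/7081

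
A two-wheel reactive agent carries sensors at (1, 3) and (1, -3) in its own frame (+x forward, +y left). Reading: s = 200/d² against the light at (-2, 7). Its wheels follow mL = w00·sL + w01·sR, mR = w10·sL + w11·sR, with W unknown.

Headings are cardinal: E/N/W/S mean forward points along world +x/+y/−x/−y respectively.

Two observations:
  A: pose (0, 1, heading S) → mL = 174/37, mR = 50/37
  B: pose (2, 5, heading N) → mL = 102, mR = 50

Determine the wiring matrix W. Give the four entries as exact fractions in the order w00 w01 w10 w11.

obs A: pose=(0,1,S) → sL=100/37, sR=4, mL=174/37, mR=50/37
obs B: pose=(2,5,N) → sL=100, sR=4, mL=102, mR=50
sensor matrix S = [[100/37, 4], [100, 4]]; det S = -14400/37
solve [mL_A; mL_B] = S·[w00; w01] and [mR_A; mR_B] = S·[w10; w11]:
  w00 = 1, w01 = 1/2, w10 = 1/2, w11 = 0

1 1/2 1/2 0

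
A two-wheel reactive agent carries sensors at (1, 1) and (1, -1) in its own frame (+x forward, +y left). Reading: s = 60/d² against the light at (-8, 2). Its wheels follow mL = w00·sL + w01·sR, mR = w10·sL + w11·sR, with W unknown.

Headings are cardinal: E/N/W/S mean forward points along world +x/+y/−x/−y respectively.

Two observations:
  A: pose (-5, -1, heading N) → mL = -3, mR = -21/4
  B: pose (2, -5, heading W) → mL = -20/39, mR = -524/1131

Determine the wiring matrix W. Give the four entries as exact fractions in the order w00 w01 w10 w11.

obs A: pose=(-5,-1,N) → sL=15/2, sR=3, mL=-3, mR=-21/4
obs B: pose=(2,-5,W) → sL=12/29, sR=20/39, mL=-20/39, mR=-524/1131
sensor matrix S = [[15/2, 3], [12/29, 20/39]]; det S = 982/377
solve [mL_A; mL_B] = S·[w00; w01] and [mR_A; mR_B] = S·[w10; w11]:
  w00 = 0, w01 = -1, w10 = -1/2, w11 = -1/2

0 -1 -1/2 -1/2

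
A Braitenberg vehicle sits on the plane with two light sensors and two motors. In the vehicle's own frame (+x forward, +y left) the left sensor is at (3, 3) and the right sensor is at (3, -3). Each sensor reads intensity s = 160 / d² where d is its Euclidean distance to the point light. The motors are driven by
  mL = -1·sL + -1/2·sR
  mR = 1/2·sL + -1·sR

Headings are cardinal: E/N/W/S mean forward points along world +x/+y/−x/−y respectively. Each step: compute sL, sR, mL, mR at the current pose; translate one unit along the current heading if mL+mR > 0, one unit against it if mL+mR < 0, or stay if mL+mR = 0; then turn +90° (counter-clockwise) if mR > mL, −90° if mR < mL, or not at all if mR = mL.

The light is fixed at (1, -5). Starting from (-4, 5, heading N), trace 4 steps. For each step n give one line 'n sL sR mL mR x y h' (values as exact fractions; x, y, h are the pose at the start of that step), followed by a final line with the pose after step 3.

0 160/233 160/173 -46320/40309 -23440/40309 -4 5 N
1 8/5 10/13 -129/65 2/65 -4 4 W
2 160/37 32/17 -3312/629 176/629 -3 4 S
3 16/17 16/5 -216/85 -232/85 -3 5 E
final -4 5 S

n=0: pose=(-4,5,N); sL=160/233, sR=160/173; mL=-46320/40309, mR=-23440/40309; mL+mR=-69760/40309 → advance -1; mR−mL=22880/40309 → turn +1·90°
n=1: pose=(-4,4,W); sL=8/5, sR=10/13; mL=-129/65, mR=2/65; mL+mR=-127/65 → advance -1; mR−mL=131/65 → turn +1·90°
n=2: pose=(-3,4,S); sL=160/37, sR=32/17; mL=-3312/629, mR=176/629; mL+mR=-3136/629 → advance -1; mR−mL=3488/629 → turn +1·90°
n=3: pose=(-3,5,E); sL=16/17, sR=16/5; mL=-216/85, mR=-232/85; mL+mR=-448/85 → advance -1; mR−mL=-16/85 → turn -1·90°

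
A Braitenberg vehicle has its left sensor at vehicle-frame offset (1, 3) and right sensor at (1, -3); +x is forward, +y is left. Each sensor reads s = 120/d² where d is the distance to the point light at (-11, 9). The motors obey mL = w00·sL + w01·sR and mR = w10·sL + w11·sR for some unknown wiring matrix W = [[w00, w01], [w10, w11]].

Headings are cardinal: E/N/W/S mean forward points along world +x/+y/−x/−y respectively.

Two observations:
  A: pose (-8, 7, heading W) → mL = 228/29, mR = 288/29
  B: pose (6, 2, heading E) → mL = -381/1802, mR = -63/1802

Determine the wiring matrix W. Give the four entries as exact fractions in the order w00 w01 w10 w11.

obs A: pose=(-8,7,W) → sL=120/29, sR=24, mL=228/29, mR=288/29
obs B: pose=(6,2,E) → sL=6/17, sR=15/53, mL=-381/1802, mR=-63/1802
sensor matrix S = [[120/29, 24], [6/17, 15/53]]; det S = -190728/26129
solve [mL_A; mL_B] = S·[w00; w01] and [mR_A; mR_B] = S·[w10; w11]:
  w00 = -1, w01 = 1/2, w10 = -1/2, w11 = 1/2

-1 1/2 -1/2 1/2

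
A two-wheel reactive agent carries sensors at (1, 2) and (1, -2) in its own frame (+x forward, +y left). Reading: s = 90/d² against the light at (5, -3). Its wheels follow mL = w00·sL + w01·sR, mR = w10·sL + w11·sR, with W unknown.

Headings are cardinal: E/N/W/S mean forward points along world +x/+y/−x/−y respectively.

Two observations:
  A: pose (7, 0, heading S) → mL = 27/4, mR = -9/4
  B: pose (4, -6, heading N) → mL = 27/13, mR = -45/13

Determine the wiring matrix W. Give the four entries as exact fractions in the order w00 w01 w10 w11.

obs A: pose=(7,0,S) → sL=9/2, sR=45/2, mL=27/4, mR=-9/4
obs B: pose=(4,-6,N) → sL=90/13, sR=18, mL=27/13, mR=-45/13
sensor matrix S = [[9/2, 45/2], [90/13, 18]]; det S = -972/13
solve [mL_A; mL_B] = S·[w00; w01] and [mR_A; mR_B] = S·[w10; w11]:
  w00 = -1, w01 = 1/2, w10 = -1/2, w11 = 0

-1 1/2 -1/2 0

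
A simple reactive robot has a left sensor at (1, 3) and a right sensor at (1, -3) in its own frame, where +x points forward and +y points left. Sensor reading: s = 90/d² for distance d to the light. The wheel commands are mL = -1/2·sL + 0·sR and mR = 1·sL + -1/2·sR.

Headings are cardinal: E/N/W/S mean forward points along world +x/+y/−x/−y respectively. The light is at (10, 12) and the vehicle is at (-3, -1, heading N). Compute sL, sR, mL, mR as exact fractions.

9/40 45/122 -9/80 99/2440

left sensor world pos  = (-6, 0); dL² = 400
right sensor world pos = (0, 0); dR² = 244
sL = 90/400 = 9/40
sR = 90/244 = 45/122
mL = -1/2·sL + 0·sR = -9/80
mR = 1·sL + -1/2·sR = 99/2440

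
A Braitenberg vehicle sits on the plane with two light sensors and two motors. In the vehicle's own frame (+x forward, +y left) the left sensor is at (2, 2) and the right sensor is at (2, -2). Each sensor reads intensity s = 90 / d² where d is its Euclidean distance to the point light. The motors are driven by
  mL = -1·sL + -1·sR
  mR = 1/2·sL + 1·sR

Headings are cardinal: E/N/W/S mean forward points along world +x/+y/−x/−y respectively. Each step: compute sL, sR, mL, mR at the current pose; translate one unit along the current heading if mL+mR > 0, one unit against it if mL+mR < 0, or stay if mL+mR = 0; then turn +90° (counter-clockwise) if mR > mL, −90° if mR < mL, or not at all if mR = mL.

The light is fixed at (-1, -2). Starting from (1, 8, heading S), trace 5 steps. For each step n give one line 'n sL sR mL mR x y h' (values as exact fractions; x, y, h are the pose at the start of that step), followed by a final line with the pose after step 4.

0 9/8 45/32 -81/32 63/32 1 8 S
1 18/37 90/97 -5076/3589 4203/3589 1 9 E
2 9/17 45/89 -1566/1513 2331/3026 0 9 N
3 18/13 18/29 -756/377 495/377 0 8 W
4 9/8 45/32 -81/32 63/32 1 8 S
final 1 9 E

n=0: pose=(1,8,S); sL=9/8, sR=45/32; mL=-81/32, mR=63/32; mL+mR=-9/16 → advance -1; mR−mL=9/2 → turn +1·90°
n=1: pose=(1,9,E); sL=18/37, sR=90/97; mL=-5076/3589, mR=4203/3589; mL+mR=-9/37 → advance -1; mR−mL=9279/3589 → turn +1·90°
n=2: pose=(0,9,N); sL=9/17, sR=45/89; mL=-1566/1513, mR=2331/3026; mL+mR=-9/34 → advance -1; mR−mL=5463/3026 → turn +1·90°
n=3: pose=(0,8,W); sL=18/13, sR=18/29; mL=-756/377, mR=495/377; mL+mR=-9/13 → advance -1; mR−mL=1251/377 → turn +1·90°
n=4: pose=(1,8,S); sL=9/8, sR=45/32; mL=-81/32, mR=63/32; mL+mR=-9/16 → advance -1; mR−mL=9/2 → turn +1·90°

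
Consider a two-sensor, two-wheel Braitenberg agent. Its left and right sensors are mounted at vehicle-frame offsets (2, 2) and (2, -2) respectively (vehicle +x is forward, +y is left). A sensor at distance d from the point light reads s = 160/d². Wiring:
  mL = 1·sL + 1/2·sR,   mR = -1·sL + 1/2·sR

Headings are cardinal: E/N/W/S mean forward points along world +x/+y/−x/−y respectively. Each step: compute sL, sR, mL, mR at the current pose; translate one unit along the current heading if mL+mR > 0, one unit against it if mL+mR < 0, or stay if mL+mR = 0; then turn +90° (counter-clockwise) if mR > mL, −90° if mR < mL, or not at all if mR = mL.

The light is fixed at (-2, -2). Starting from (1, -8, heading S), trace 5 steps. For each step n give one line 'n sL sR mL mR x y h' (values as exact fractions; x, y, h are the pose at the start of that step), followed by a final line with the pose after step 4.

n=0: pose=(1,-8,S); sL=160/89, sR=32/13; mL=3504/1157, mR=-656/1157; mL+mR=32/13 → advance +1; mR−mL=-320/89 → turn -1·90°
n=1: pose=(1,-9,W); sL=80/41, sR=80/13; mL=2680/533, mR=600/533; mL+mR=80/13 → advance +1; mR−mL=-160/41 → turn -1·90°
n=2: pose=(0,-9,N); sL=32/5, sR=160/41; mL=1712/205, mR=-912/205; mL+mR=160/41 → advance +1; mR−mL=-64/5 → turn -1·90°
n=3: pose=(0,-8,E); sL=5, sR=2; mL=6, mR=-4; mL+mR=2 → advance +1; mR−mL=-10 → turn -1·90°
n=4: pose=(1,-8,S); sL=160/89, sR=32/13; mL=3504/1157, mR=-656/1157; mL+mR=32/13 → advance +1; mR−mL=-320/89 → turn -1·90°

0 160/89 32/13 3504/1157 -656/1157 1 -8 S
1 80/41 80/13 2680/533 600/533 1 -9 W
2 32/5 160/41 1712/205 -912/205 0 -9 N
3 5 2 6 -4 0 -8 E
4 160/89 32/13 3504/1157 -656/1157 1 -8 S
final 1 -9 W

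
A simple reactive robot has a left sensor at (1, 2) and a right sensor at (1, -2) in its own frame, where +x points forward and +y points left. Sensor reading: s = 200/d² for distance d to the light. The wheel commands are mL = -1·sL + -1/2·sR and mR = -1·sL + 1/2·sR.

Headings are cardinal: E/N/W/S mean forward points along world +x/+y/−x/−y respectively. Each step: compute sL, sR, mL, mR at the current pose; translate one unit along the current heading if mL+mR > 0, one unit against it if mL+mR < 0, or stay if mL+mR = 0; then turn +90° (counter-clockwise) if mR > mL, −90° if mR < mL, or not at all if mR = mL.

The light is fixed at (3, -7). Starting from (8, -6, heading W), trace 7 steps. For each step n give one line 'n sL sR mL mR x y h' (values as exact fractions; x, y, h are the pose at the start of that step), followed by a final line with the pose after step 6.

0 200/17 8 -268/17 -132/17 8 -6 W
1 25/8 25/2 -75/8 25/8 9 -6 S
2 40/13 200/49 -3260/637 -660/637 9 -5 E
3 100/9 100/29 -3350/261 -2450/261 8 -5 N
4 200/17 8 -268/17 -132/17 8 -6 W
5 25/8 25/2 -75/8 25/8 9 -6 S
6 40/13 200/49 -3260/637 -660/637 9 -5 E
final 8 -5 N

n=0: pose=(8,-6,W); sL=200/17, sR=8; mL=-268/17, mR=-132/17; mL+mR=-400/17 → advance -1; mR−mL=8 → turn +1·90°
n=1: pose=(9,-6,S); sL=25/8, sR=25/2; mL=-75/8, mR=25/8; mL+mR=-25/4 → advance -1; mR−mL=25/2 → turn +1·90°
n=2: pose=(9,-5,E); sL=40/13, sR=200/49; mL=-3260/637, mR=-660/637; mL+mR=-80/13 → advance -1; mR−mL=200/49 → turn +1·90°
n=3: pose=(8,-5,N); sL=100/9, sR=100/29; mL=-3350/261, mR=-2450/261; mL+mR=-200/9 → advance -1; mR−mL=100/29 → turn +1·90°
n=4: pose=(8,-6,W); sL=200/17, sR=8; mL=-268/17, mR=-132/17; mL+mR=-400/17 → advance -1; mR−mL=8 → turn +1·90°
n=5: pose=(9,-6,S); sL=25/8, sR=25/2; mL=-75/8, mR=25/8; mL+mR=-25/4 → advance -1; mR−mL=25/2 → turn +1·90°
n=6: pose=(9,-5,E); sL=40/13, sR=200/49; mL=-3260/637, mR=-660/637; mL+mR=-80/13 → advance -1; mR−mL=200/49 → turn +1·90°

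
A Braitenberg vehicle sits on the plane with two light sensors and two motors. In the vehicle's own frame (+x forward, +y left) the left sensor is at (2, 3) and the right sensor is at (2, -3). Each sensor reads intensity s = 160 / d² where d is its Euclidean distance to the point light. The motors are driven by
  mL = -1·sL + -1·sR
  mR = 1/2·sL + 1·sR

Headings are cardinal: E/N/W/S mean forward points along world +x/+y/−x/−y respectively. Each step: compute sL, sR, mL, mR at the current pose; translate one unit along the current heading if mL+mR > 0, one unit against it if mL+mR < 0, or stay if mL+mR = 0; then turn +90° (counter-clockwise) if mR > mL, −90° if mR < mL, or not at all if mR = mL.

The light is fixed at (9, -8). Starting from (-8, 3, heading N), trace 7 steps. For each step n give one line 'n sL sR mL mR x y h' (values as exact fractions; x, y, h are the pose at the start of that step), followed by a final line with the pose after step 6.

n=0: pose=(-8,3,N); sL=160/569, sR=32/73; mL=-29888/41537, mR=24048/41537; mL+mR=-80/569 → advance -1; mR−mL=53936/41537 → turn +1·90°
n=1: pose=(-8,2,W); sL=16/41, sR=16/53; mL=-1504/2173, mR=1080/2173; mL+mR=-8/41 → advance -1; mR−mL=2584/2173 → turn +1·90°
n=2: pose=(-7,2,S); sL=160/233, sR=32/85; mL=-21056/19805, mR=14256/19805; mL+mR=-80/233 → advance -1; mR−mL=35312/19805 → turn +1·90°
n=3: pose=(-7,3,E); sL=20/49, sR=8/13; mL=-652/637, mR=522/637; mL+mR=-10/49 → advance -1; mR−mL=1174/637 → turn +1·90°
n=4: pose=(-8,3,N); sL=160/569, sR=32/73; mL=-29888/41537, mR=24048/41537; mL+mR=-80/569 → advance -1; mR−mL=53936/41537 → turn +1·90°
n=5: pose=(-8,2,W); sL=16/41, sR=16/53; mL=-1504/2173, mR=1080/2173; mL+mR=-8/41 → advance -1; mR−mL=2584/2173 → turn +1·90°
n=6: pose=(-7,2,S); sL=160/233, sR=32/85; mL=-21056/19805, mR=14256/19805; mL+mR=-80/233 → advance -1; mR−mL=35312/19805 → turn +1·90°

0 160/569 32/73 -29888/41537 24048/41537 -8 3 N
1 16/41 16/53 -1504/2173 1080/2173 -8 2 W
2 160/233 32/85 -21056/19805 14256/19805 -7 2 S
3 20/49 8/13 -652/637 522/637 -7 3 E
4 160/569 32/73 -29888/41537 24048/41537 -8 3 N
5 16/41 16/53 -1504/2173 1080/2173 -8 2 W
6 160/233 32/85 -21056/19805 14256/19805 -7 2 S
final -7 3 E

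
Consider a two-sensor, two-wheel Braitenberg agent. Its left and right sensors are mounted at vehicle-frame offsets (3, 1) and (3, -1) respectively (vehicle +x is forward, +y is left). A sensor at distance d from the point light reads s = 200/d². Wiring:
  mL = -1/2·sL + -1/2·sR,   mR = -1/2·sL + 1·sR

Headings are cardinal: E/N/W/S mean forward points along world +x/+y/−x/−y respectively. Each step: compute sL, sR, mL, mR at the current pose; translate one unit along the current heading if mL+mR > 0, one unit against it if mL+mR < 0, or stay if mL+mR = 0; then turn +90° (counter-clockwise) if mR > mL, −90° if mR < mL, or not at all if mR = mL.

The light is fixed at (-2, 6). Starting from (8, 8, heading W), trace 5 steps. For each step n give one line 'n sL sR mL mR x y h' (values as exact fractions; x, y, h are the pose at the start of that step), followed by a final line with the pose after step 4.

n=0: pose=(8,8,W); sL=4, sR=100/29; mL=-108/29, mR=42/29; mL+mR=-66/29 → advance -1; mR−mL=150/29 → turn +1·90°
n=1: pose=(9,8,S); sL=40/29, sR=200/101; mL=-4920/2929, mR=3780/2929; mL+mR=-1140/2929 → advance -1; mR−mL=300/101 → turn +1·90°
n=2: pose=(9,9,E); sL=50/53, sR=1; mL=-103/106, mR=28/53; mL+mR=-47/106 → advance -1; mR−mL=3/2 → turn +1·90°
n=3: pose=(8,9,N); sL=200/117, sR=200/157; mL=-27400/18369, mR=7700/18369; mL+mR=-19700/18369 → advance -1; mR−mL=300/157 → turn +1·90°
n=4: pose=(8,8,W); sL=4, sR=100/29; mL=-108/29, mR=42/29; mL+mR=-66/29 → advance -1; mR−mL=150/29 → turn +1·90°

0 4 100/29 -108/29 42/29 8 8 W
1 40/29 200/101 -4920/2929 3780/2929 9 8 S
2 50/53 1 -103/106 28/53 9 9 E
3 200/117 200/157 -27400/18369 7700/18369 8 9 N
4 4 100/29 -108/29 42/29 8 8 W
final 9 8 S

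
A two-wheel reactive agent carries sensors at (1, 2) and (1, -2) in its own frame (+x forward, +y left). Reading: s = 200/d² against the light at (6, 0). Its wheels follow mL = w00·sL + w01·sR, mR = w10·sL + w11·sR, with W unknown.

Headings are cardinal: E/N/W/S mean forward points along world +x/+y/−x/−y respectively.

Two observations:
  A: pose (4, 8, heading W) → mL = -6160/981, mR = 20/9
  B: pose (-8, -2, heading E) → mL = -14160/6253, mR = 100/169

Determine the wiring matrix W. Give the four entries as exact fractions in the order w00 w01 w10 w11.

obs A: pose=(4,8,W) → sL=40/9, sR=200/109, mL=-6160/981, mR=20/9
obs B: pose=(-8,-2,E) → sL=200/169, sR=40/37, mL=-14160/6253, mR=100/169
sensor matrix S = [[40/9, 200/109], [200/169, 40/37]]; det S = 16153600/6134193
solve [mL_A; mL_B] = S·[w00; w01] and [mR_A; mR_B] = S·[w10; w11]:
  w00 = -1, w01 = -1, w10 = 1/2, w11 = 0

-1 -1 1/2 0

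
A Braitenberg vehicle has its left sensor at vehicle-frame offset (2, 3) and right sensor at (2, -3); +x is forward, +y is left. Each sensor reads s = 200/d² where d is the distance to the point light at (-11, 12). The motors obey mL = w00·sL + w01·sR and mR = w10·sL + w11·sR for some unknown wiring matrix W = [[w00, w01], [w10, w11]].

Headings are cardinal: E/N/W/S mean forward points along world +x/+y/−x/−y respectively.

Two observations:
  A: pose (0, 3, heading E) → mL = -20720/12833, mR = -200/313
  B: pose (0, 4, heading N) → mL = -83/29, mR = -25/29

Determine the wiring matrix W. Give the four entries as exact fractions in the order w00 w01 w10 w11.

obs A: pose=(0,3,E) → sL=40/41, sR=200/313, mL=-20720/12833, mR=-200/313
obs B: pose=(0,4,N) → sL=2, sR=25/29, mL=-83/29, mR=-25/29
sensor matrix S = [[40/41, 200/313], [2, 25/29]]; det S = -162600/372157
solve [mL_A; mL_B] = S·[w00; w01] and [mR_A; mR_B] = S·[w10; w11]:
  w00 = -1, w01 = -1, w10 = 0, w11 = -1

-1 -1 0 -1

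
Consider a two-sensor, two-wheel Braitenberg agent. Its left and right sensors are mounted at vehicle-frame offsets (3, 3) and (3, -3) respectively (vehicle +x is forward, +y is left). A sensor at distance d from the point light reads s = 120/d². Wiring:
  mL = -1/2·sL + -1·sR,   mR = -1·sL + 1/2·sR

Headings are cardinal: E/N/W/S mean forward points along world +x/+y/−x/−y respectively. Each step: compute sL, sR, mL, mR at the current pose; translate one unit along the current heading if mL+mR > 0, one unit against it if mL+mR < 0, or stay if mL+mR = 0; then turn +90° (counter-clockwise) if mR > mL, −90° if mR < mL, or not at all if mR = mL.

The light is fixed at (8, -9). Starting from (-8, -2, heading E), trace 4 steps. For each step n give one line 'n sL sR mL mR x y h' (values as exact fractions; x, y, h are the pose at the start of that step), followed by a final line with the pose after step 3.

n=0: pose=(-8,-2,E); sL=120/269, sR=24/37; mL=-8676/9953, mR=-1212/9953; mL+mR=-9888/9953 → advance -1; mR−mL=7464/9953 → turn +1·90°
n=1: pose=(-9,-2,N); sL=6/25, sR=15/37; mL=-486/925, mR=-69/1850; mL+mR=-1041/1850 → advance -1; mR−mL=903/1850 → turn +1·90°
n=2: pose=(-9,-3,W); sL=120/409, sR=120/481; mL=-77940/196729, mR=-33180/196729; mL+mR=-111120/196729 → advance -1; mR−mL=44760/196729 → turn +1·90°
n=3: pose=(-8,-3,S); sL=60/89, sR=12/37; mL=-2178/3293, mR=-1686/3293; mL+mR=-3864/3293 → advance -1; mR−mL=492/3293 → turn +1·90°

0 120/269 24/37 -8676/9953 -1212/9953 -8 -2 E
1 6/25 15/37 -486/925 -69/1850 -9 -2 N
2 120/409 120/481 -77940/196729 -33180/196729 -9 -3 W
3 60/89 12/37 -2178/3293 -1686/3293 -8 -3 S
final -8 -2 E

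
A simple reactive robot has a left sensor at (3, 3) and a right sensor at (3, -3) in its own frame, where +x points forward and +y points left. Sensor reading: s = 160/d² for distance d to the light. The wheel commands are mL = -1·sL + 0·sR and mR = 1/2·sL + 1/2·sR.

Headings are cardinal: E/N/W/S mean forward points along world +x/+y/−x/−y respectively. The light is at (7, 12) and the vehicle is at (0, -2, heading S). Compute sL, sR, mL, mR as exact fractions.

left sensor world pos  = (3, -5); dL² = 305
right sensor world pos = (-3, -5); dR² = 389
sL = 160/305 = 32/61
sR = 160/389 = 160/389
mL = -1·sL + 0·sR = -32/61
mR = 1/2·sL + 1/2·sR = 11104/23729

32/61 160/389 -32/61 11104/23729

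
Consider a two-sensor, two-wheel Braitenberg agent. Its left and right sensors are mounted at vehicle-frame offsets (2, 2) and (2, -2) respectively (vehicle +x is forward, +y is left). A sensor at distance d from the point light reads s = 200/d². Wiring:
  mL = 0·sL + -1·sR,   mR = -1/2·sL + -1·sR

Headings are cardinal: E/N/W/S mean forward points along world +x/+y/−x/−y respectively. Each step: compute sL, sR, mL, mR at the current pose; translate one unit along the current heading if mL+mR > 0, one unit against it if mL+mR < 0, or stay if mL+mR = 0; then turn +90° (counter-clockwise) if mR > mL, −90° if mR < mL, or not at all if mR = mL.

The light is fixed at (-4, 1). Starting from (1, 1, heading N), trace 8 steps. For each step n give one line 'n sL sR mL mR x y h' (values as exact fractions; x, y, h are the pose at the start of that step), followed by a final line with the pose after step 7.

0 200/13 200/53 -200/53 -7900/689 1 1 N
1 4 100/29 -100/29 -158/29 1 0 E
2 40/9 200/13 -200/13 -2060/117 0 0 S
3 25 25 -25 -75/2 0 1 W
4 200/13 200/53 -200/53 -7900/689 1 1 N
5 4 100/29 -100/29 -158/29 1 0 E
6 40/9 200/13 -200/13 -2060/117 0 0 S
7 25 25 -25 -75/2 0 1 W
final 1 1 N

n=0: pose=(1,1,N); sL=200/13, sR=200/53; mL=-200/53, mR=-7900/689; mL+mR=-10500/689 → advance -1; mR−mL=-100/13 → turn -1·90°
n=1: pose=(1,0,E); sL=4, sR=100/29; mL=-100/29, mR=-158/29; mL+mR=-258/29 → advance -1; mR−mL=-2 → turn -1·90°
n=2: pose=(0,0,S); sL=40/9, sR=200/13; mL=-200/13, mR=-2060/117; mL+mR=-3860/117 → advance -1; mR−mL=-20/9 → turn -1·90°
n=3: pose=(0,1,W); sL=25, sR=25; mL=-25, mR=-75/2; mL+mR=-125/2 → advance -1; mR−mL=-25/2 → turn -1·90°
n=4: pose=(1,1,N); sL=200/13, sR=200/53; mL=-200/53, mR=-7900/689; mL+mR=-10500/689 → advance -1; mR−mL=-100/13 → turn -1·90°
n=5: pose=(1,0,E); sL=4, sR=100/29; mL=-100/29, mR=-158/29; mL+mR=-258/29 → advance -1; mR−mL=-2 → turn -1·90°
n=6: pose=(0,0,S); sL=40/9, sR=200/13; mL=-200/13, mR=-2060/117; mL+mR=-3860/117 → advance -1; mR−mL=-20/9 → turn -1·90°
n=7: pose=(0,1,W); sL=25, sR=25; mL=-25, mR=-75/2; mL+mR=-125/2 → advance -1; mR−mL=-25/2 → turn -1·90°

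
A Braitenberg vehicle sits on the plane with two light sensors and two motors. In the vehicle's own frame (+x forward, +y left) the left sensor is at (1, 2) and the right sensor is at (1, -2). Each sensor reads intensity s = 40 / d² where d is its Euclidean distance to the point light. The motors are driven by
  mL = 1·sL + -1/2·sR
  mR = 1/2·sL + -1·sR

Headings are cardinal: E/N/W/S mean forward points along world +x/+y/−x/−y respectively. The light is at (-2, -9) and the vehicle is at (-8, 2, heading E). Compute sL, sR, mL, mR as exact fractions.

left sensor world pos  = (-7, 4); dL² = 194
right sensor world pos = (-7, 0); dR² = 106
sL = 40/194 = 20/97
sR = 40/106 = 20/53
mL = 1·sL + -1/2·sR = 90/5141
mR = 1/2·sL + -1·sR = -1410/5141

20/97 20/53 90/5141 -1410/5141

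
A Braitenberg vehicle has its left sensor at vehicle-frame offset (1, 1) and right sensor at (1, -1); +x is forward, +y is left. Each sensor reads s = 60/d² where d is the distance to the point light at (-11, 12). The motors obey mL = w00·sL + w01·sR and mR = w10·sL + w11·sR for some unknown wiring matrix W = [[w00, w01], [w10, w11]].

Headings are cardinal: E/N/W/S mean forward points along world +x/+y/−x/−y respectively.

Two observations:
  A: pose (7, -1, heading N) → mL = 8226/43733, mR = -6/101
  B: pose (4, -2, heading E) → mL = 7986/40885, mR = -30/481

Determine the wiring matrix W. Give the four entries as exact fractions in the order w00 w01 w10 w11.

obs A: pose=(7,-1,N) → sL=60/433, sR=12/101, mL=8226/43733, mR=-6/101
obs B: pose=(4,-2,E) → sL=12/85, sR=60/481, mL=7986/40885, mR=-30/481
sensor matrix S = [[60/433, 12/101], [12/85, 60/481]]; det S = 914688/1788023705
solve [mL_A; mL_B] = S·[w00; w01] and [mR_A; mR_B] = S·[w10; w11]:
  w00 = 1/2, w01 = 1, w10 = 0, w11 = -1/2

1/2 1 0 -1/2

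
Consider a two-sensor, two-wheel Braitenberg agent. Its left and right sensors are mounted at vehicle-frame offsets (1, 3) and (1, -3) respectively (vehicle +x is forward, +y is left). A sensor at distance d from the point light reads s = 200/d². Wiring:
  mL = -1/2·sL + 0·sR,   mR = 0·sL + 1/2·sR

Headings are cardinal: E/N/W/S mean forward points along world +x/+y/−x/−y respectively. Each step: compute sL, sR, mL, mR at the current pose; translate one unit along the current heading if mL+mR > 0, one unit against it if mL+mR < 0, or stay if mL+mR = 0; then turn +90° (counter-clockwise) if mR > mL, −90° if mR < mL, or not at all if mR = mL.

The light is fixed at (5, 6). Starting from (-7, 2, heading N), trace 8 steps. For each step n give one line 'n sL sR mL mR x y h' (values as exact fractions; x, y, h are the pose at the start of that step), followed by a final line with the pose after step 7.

n=0: pose=(-7,2,N); sL=100/117, sR=20/9; mL=-50/117, mR=10/9; mL+mR=80/117 → advance +1; mR−mL=20/13 → turn +1·90°
n=1: pose=(-7,3,W); sL=40/41, sR=200/169; mL=-20/41, mR=100/169; mL+mR=720/6929 → advance +1; mR−mL=7480/6929 → turn +1·90°
n=2: pose=(-8,3,S); sL=50/29, sR=25/34; mL=-25/29, mR=25/68; mL+mR=-975/1972 → advance -1; mR−mL=2425/1972 → turn +1·90°
n=3: pose=(-8,4,E); sL=40/29, sR=200/169; mL=-20/29, mR=100/169; mL+mR=-480/4901 → advance -1; mR−mL=6280/4901 → turn +1·90°
n=4: pose=(-9,4,N); sL=20/29, sR=100/61; mL=-10/29, mR=50/61; mL+mR=840/1769 → advance +1; mR−mL=2060/1769 → turn +1·90°
n=5: pose=(-9,5,W); sL=200/241, sR=200/229; mL=-100/241, mR=100/229; mL+mR=1200/55189 → advance +1; mR−mL=47000/55189 → turn +1·90°
n=6: pose=(-10,5,S); sL=50/37, sR=25/41; mL=-25/37, mR=25/82; mL+mR=-1125/3034 → advance -1; mR−mL=2975/3034 → turn +1·90°
n=7: pose=(-10,6,E); sL=40/41, sR=40/41; mL=-20/41, mR=20/41; mL+mR=0 → advance +0; mR−mL=40/41 → turn +1·90°

0 100/117 20/9 -50/117 10/9 -7 2 N
1 40/41 200/169 -20/41 100/169 -7 3 W
2 50/29 25/34 -25/29 25/68 -8 3 S
3 40/29 200/169 -20/29 100/169 -8 4 E
4 20/29 100/61 -10/29 50/61 -9 4 N
5 200/241 200/229 -100/241 100/229 -9 5 W
6 50/37 25/41 -25/37 25/82 -10 5 S
7 40/41 40/41 -20/41 20/41 -10 6 E
final -10 6 N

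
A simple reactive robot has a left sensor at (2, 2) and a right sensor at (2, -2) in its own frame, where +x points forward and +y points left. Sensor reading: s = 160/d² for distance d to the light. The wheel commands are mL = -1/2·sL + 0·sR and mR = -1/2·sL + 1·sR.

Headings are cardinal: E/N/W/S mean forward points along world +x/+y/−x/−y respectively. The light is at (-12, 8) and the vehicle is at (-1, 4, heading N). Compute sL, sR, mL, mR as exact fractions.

32/17 160/173 -16/17 -48/2941

left sensor world pos  = (-3, 6); dL² = 85
right sensor world pos = (1, 6); dR² = 173
sL = 160/85 = 32/17
sR = 160/173 = 160/173
mL = -1/2·sL + 0·sR = -16/17
mR = -1/2·sL + 1·sR = -48/2941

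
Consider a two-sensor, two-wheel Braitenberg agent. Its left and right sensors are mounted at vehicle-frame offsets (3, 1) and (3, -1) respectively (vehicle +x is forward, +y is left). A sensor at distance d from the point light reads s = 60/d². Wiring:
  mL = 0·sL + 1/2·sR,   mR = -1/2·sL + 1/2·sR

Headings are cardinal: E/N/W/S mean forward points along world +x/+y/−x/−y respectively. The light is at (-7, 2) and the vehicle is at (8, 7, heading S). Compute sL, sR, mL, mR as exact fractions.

3/13 3/10 3/20 9/260

left sensor world pos  = (9, 4); dL² = 260
right sensor world pos = (7, 4); dR² = 200
sL = 60/260 = 3/13
sR = 60/200 = 3/10
mL = 0·sL + 1/2·sR = 3/20
mR = -1/2·sL + 1/2·sR = 9/260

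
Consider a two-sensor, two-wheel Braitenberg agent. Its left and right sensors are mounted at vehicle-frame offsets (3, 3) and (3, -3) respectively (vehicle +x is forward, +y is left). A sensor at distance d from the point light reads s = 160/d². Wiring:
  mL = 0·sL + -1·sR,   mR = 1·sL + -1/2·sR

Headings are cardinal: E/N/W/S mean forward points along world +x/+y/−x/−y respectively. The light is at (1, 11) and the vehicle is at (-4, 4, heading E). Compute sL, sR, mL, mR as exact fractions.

left sensor world pos  = (-1, 7); dL² = 20
right sensor world pos = (-1, 1); dR² = 104
sL = 160/20 = 8
sR = 160/104 = 20/13
mL = 0·sL + -1·sR = -20/13
mR = 1·sL + -1/2·sR = 94/13

8 20/13 -20/13 94/13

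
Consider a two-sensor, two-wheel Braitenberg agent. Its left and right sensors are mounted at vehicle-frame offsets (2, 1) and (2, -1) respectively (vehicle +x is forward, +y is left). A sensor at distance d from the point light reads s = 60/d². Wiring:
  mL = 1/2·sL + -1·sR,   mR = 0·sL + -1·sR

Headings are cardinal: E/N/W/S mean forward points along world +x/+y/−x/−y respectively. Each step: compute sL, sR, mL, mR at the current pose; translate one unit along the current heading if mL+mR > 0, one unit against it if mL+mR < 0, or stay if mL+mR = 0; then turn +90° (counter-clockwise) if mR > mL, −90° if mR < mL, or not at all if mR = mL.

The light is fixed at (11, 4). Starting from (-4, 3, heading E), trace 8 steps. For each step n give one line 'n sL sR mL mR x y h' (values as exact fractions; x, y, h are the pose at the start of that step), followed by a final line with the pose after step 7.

n=0: pose=(-4,3,E); sL=60/169, sR=60/173; mL=-4950/29237, mR=-60/173; mL+mR=-15090/29237 → advance -1; mR−mL=-30/169 → turn -1·90°
n=1: pose=(-5,3,S); sL=10/39, sR=30/149; mL=-425/5811, mR=-30/149; mL+mR=-1595/5811 → advance -1; mR−mL=-5/39 → turn -1·90°
n=2: pose=(-5,4,W); sL=12/65, sR=12/65; mL=-6/65, mR=-12/65; mL+mR=-18/65 → advance -1; mR−mL=-6/65 → turn -1·90°
n=3: pose=(-4,4,N); sL=3/13, sR=3/10; mL=-12/65, mR=-3/10; mL+mR=-63/130 → advance -1; mR−mL=-3/26 → turn -1·90°
n=4: pose=(-4,3,E); sL=60/169, sR=60/173; mL=-4950/29237, mR=-60/173; mL+mR=-15090/29237 → advance -1; mR−mL=-30/169 → turn -1·90°
n=5: pose=(-5,3,S); sL=10/39, sR=30/149; mL=-425/5811, mR=-30/149; mL+mR=-1595/5811 → advance -1; mR−mL=-5/39 → turn -1·90°
n=6: pose=(-5,4,W); sL=12/65, sR=12/65; mL=-6/65, mR=-12/65; mL+mR=-18/65 → advance -1; mR−mL=-6/65 → turn -1·90°
n=7: pose=(-4,4,N); sL=3/13, sR=3/10; mL=-12/65, mR=-3/10; mL+mR=-63/130 → advance -1; mR−mL=-3/26 → turn -1·90°

0 60/169 60/173 -4950/29237 -60/173 -4 3 E
1 10/39 30/149 -425/5811 -30/149 -5 3 S
2 12/65 12/65 -6/65 -12/65 -5 4 W
3 3/13 3/10 -12/65 -3/10 -4 4 N
4 60/169 60/173 -4950/29237 -60/173 -4 3 E
5 10/39 30/149 -425/5811 -30/149 -5 3 S
6 12/65 12/65 -6/65 -12/65 -5 4 W
7 3/13 3/10 -12/65 -3/10 -4 4 N
final -4 3 E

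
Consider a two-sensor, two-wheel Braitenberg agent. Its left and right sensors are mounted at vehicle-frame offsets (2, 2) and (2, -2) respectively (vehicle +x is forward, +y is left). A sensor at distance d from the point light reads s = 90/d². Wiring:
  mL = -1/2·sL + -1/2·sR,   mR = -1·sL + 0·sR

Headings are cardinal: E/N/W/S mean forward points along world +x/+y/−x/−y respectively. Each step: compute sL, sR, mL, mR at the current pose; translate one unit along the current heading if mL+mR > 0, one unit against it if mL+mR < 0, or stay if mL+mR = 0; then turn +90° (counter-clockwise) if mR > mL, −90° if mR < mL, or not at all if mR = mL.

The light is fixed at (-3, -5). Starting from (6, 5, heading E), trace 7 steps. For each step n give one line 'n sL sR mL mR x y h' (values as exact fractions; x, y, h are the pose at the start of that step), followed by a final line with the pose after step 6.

n=0: pose=(6,5,E); sL=18/53, sR=18/37; mL=-810/1961, mR=-18/53; mL+mR=-1476/1961 → advance -1; mR−mL=144/1961 → turn +1·90°
n=1: pose=(5,5,N); sL=1/2, sR=45/122; mL=-53/122, mR=-1/2; mL+mR=-57/61 → advance -1; mR−mL=-4/61 → turn -1·90°
n=2: pose=(5,4,E); sL=90/221, sR=90/149; mL=-16650/32929, mR=-90/221; mL+mR=-30060/32929 → advance -1; mR−mL=3240/32929 → turn +1·90°
n=3: pose=(4,4,N); sL=45/73, sR=45/101; mL=-3915/7373, mR=-45/73; mL+mR=-8460/7373 → advance -1; mR−mL=-630/7373 → turn -1·90°
n=4: pose=(4,3,E); sL=90/181, sR=10/13; mL=-1490/2353, mR=-90/181; mL+mR=-2660/2353 → advance -1; mR−mL=320/2353 → turn +1·90°
n=5: pose=(3,3,N); sL=45/58, sR=45/82; mL=-1575/2378, mR=-45/58; mL+mR=-1710/1189 → advance -1; mR−mL=-135/1189 → turn -1·90°
n=6: pose=(3,2,E); sL=18/29, sR=90/89; mL=-2106/2581, mR=-18/29; mL+mR=-3708/2581 → advance -1; mR−mL=504/2581 → turn +1·90°

0 18/53 18/37 -810/1961 -18/53 6 5 E
1 1/2 45/122 -53/122 -1/2 5 5 N
2 90/221 90/149 -16650/32929 -90/221 5 4 E
3 45/73 45/101 -3915/7373 -45/73 4 4 N
4 90/181 10/13 -1490/2353 -90/181 4 3 E
5 45/58 45/82 -1575/2378 -45/58 3 3 N
6 18/29 90/89 -2106/2581 -18/29 3 2 E
final 2 2 N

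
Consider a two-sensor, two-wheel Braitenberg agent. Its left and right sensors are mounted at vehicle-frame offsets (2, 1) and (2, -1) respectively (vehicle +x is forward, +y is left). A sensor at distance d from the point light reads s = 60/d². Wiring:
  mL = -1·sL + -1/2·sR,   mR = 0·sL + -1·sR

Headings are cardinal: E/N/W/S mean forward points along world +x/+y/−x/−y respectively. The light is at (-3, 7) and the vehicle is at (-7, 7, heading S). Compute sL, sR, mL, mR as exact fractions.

left sensor world pos  = (-6, 5); dL² = 13
right sensor world pos = (-8, 5); dR² = 29
sL = 60/13 = 60/13
sR = 60/29 = 60/29
mL = -1·sL + -1/2·sR = -2130/377
mR = 0·sL + -1·sR = -60/29

60/13 60/29 -2130/377 -60/29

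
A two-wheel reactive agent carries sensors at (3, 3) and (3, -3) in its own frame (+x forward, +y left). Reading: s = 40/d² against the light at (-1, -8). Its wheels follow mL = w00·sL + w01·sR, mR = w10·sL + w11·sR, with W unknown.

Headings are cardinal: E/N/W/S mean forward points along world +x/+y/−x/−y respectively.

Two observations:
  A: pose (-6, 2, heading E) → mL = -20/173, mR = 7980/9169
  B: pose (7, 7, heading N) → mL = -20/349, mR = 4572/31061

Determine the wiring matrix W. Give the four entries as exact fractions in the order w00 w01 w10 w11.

obs A: pose=(-6,2,E) → sL=40/173, sR=40/53, mL=-20/173, mR=7980/9169
obs B: pose=(7,7,N) → sL=40/349, sR=8/89, mL=-20/349, mR=4572/31061
sensor matrix S = [[40/173, 40/53], [40/349, 8/89]]; det S = -18716160/284798309
solve [mL_A; mL_B] = S·[w00; w01] and [mR_A; mR_B] = S·[w10; w11]:
  w00 = -1/2, w01 = 0, w10 = 1/2, w11 = 1

-1/2 0 1/2 1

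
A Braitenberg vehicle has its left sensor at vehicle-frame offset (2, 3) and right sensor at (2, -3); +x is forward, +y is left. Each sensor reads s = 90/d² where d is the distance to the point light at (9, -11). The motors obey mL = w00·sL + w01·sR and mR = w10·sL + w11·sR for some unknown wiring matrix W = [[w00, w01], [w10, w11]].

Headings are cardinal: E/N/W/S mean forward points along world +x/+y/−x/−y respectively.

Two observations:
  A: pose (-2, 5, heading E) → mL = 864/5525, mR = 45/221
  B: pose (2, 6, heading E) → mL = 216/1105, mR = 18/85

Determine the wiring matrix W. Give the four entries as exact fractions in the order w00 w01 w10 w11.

-1 1 1 0

obs A: pose=(-2,5,E) → sL=45/221, sR=9/25, mL=864/5525, mR=45/221
obs B: pose=(2,6,E) → sL=18/85, sR=90/221, mL=216/1105, mR=18/85
sensor matrix S = [[45/221, 9/25], [18/85, 90/221]]; det S = 40824/6105125
solve [mL_A; mL_B] = S·[w00; w01] and [mR_A; mR_B] = S·[w10; w11]:
  w00 = -1, w01 = 1, w10 = 1, w11 = 0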